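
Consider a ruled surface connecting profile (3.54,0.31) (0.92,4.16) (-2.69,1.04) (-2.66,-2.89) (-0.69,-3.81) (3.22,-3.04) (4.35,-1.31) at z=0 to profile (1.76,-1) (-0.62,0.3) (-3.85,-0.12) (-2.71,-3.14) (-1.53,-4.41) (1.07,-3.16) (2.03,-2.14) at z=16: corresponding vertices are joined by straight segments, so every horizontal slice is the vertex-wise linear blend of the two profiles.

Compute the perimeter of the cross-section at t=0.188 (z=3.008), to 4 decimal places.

Perimeter at t=0.188: 21.8645

Cross-section at t=0.188: each vertex is (1-t)·p0[i] + t·p1[i].
  v1: (1-0.188)·(3.54,0.31) + 0.188·(1.76,-1) = (3.2054,0.0637)
  v2: (1-0.188)·(0.92,4.16) + 0.188·(-0.62,0.3) = (0.6305,3.4343)
  v3: (1-0.188)·(-2.69,1.04) + 0.188·(-3.85,-0.12) = (-2.9081,0.8219)
  v4: (1-0.188)·(-2.66,-2.89) + 0.188·(-2.71,-3.14) = (-2.6694,-2.9370)
  v5: (1-0.188)·(-0.69,-3.81) + 0.188·(-1.53,-4.41) = (-0.8479,-3.9228)
  v6: (1-0.188)·(3.22,-3.04) + 0.188·(1.07,-3.16) = (2.8158,-3.0626)
  v7: (1-0.188)·(4.35,-1.31) + 0.188·(2.03,-2.14) = (3.9138,-1.4660)
Perimeter = Σ |v_{i+1} − v_i|:
  edge 1→2: √(-2.5749² + 3.3706²) = 4.2416 (running 4.2416)
  edge 2→3: √(-3.5386² + -2.6124²) = 4.3984 (running 8.6400)
  edge 3→4: √(0.2387² + -3.7589²) = 3.7665 (running 12.4065)
  edge 4→5: √(1.8215² + -0.9858²) = 2.0711 (running 14.4776)
  edge 5→6: √(3.6637² + 0.8602²) = 3.7634 (running 18.2410)
  edge 6→7: √(1.0980² + 1.5965²) = 1.9377 (running 20.1786)
  edge 7→1: √(-0.7085² + 1.5298²) = 1.6859 (running 21.8645)
Perimeter = 21.8645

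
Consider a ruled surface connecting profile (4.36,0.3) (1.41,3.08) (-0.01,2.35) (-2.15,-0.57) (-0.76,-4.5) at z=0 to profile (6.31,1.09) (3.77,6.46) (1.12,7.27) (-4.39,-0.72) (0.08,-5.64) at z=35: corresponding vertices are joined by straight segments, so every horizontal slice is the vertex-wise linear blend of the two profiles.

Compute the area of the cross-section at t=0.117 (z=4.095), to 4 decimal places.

Cross-section at t=0.117: each vertex is (1-t)·p0[i] + t·p1[i].
  v1: (1-0.117)·(4.36,0.3) + 0.117·(6.31,1.09) = (4.5882,0.3924)
  v2: (1-0.117)·(1.41,3.08) + 0.117·(3.77,6.46) = (1.6861,3.4755)
  v3: (1-0.117)·(-0.01,2.35) + 0.117·(1.12,7.27) = (0.1222,2.9256)
  v4: (1-0.117)·(-2.15,-0.57) + 0.117·(-4.39,-0.72) = (-2.4121,-0.5875)
  v5: (1-0.117)·(-0.76,-4.5) + 0.117·(0.08,-5.64) = (-0.6617,-4.6334)
Shoelace sum Σ(x_i·y_{i+1} − x_{i+1}·y_i):
  i=1: 4.5882·3.4755 − 1.6861·0.3924 = +15.2842 (running +15.2842)
  i=2: 1.6861·2.9256 − 0.1222·3.4755 = +4.5082 (running +19.7925)
  i=3: 0.1222·-0.5875 − -2.4121·2.9256 = +6.9851 (running +26.7776)
  i=4: -2.4121·-4.6334 − -0.6617·-0.5875 = +10.7873 (running +37.5649)
  i=5: -0.6617·0.3924 − 4.5882·-4.6334 = +20.9990 (running +58.5638)
Area = |Σ|/2 = |58.5638|/2 = 29.2819

Area at t=0.117: 29.2819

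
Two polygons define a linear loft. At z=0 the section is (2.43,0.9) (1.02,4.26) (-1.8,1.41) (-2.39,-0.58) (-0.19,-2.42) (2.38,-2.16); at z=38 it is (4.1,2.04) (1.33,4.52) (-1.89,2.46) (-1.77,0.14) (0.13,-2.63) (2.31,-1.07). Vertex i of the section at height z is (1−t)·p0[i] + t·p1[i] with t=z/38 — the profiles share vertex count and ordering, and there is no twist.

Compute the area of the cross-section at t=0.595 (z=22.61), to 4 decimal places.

Cross-section at t=0.595: each vertex is (1-t)·p0[i] + t·p1[i].
  v1: (1-0.595)·(2.43,0.9) + 0.595·(4.1,2.04) = (3.4236,1.5783)
  v2: (1-0.595)·(1.02,4.26) + 0.595·(1.33,4.52) = (1.2045,4.4147)
  v3: (1-0.595)·(-1.8,1.41) + 0.595·(-1.89,2.46) = (-1.8536,2.0347)
  v4: (1-0.595)·(-2.39,-0.58) + 0.595·(-1.77,0.14) = (-2.0211,-0.1516)
  v5: (1-0.595)·(-0.19,-2.42) + 0.595·(0.13,-2.63) = (0.0004,-2.5450)
  v6: (1-0.595)·(2.38,-2.16) + 0.595·(2.31,-1.07) = (2.3384,-1.5115)
Shoelace sum Σ(x_i·y_{i+1} − x_{i+1}·y_i):
  i=1: 3.4236·4.4147 − 1.2045·1.5783 = +13.2134 (running +13.2134)
  i=2: 1.2045·2.0347 − -1.8536·4.4147 = +10.6336 (running +23.8470)
  i=3: -1.8536·-0.1516 − -2.0211·2.0347 = +4.3934 (running +28.2405)
  i=4: -2.0211·-2.5450 − 0.0004·-0.1516 = +5.1437 (running +33.3841)
  i=5: 0.0004·-1.5115 − 2.3384·-2.5450 = +5.9504 (running +39.3345)
  i=6: 2.3384·1.5783 − 3.4236·-1.5115 = +8.8653 (running +48.1998)
Area = |Σ|/2 = |48.1998|/2 = 24.0999

Area at t=0.595: 24.0999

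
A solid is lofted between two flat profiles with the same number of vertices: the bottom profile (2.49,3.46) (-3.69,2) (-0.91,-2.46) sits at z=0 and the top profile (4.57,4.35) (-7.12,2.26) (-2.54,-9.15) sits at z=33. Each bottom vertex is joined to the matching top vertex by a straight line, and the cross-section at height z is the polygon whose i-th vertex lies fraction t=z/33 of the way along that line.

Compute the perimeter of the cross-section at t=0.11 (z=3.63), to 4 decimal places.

Perimeter at t=0.11: 20.7233

Cross-section at t=0.11: each vertex is (1-t)·p0[i] + t·p1[i].
  v1: (1-0.11)·(2.49,3.46) + 0.11·(4.57,4.35) = (2.7188,3.5579)
  v2: (1-0.11)·(-3.69,2) + 0.11·(-7.12,2.26) = (-4.0673,2.0286)
  v3: (1-0.11)·(-0.91,-2.46) + 0.11·(-2.54,-9.15) = (-1.0893,-3.1959)
Perimeter = Σ |v_{i+1} − v_i|:
  edge 1→2: √(-6.7861² + -1.5293²) = 6.9563 (running 6.9563)
  edge 2→3: √(2.9780² + -5.2245²) = 6.0136 (running 12.9699)
  edge 3→1: √(3.8081² + 6.7538²) = 7.7534 (running 20.7233)
Perimeter = 20.7233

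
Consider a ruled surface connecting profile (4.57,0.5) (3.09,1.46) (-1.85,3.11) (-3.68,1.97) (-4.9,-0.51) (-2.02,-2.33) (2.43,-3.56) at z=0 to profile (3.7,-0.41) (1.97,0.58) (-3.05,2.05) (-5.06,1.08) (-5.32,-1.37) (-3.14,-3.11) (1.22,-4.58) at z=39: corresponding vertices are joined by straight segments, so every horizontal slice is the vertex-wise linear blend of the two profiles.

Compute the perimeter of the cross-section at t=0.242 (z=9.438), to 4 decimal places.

Cross-section at t=0.242: each vertex is (1-t)·p0[i] + t·p1[i].
  v1: (1-0.242)·(4.57,0.5) + 0.242·(3.7,-0.41) = (4.3595,0.2798)
  v2: (1-0.242)·(3.09,1.46) + 0.242·(1.97,0.58) = (2.8190,1.2470)
  v3: (1-0.242)·(-1.85,3.11) + 0.242·(-3.05,2.05) = (-2.1404,2.8535)
  v4: (1-0.242)·(-3.68,1.97) + 0.242·(-5.06,1.08) = (-4.0140,1.7546)
  v5: (1-0.242)·(-4.9,-0.51) + 0.242·(-5.32,-1.37) = (-5.0016,-0.7181)
  v6: (1-0.242)·(-2.02,-2.33) + 0.242·(-3.14,-3.11) = (-2.2910,-2.5188)
  v7: (1-0.242)·(2.43,-3.56) + 0.242·(1.22,-4.58) = (2.1372,-3.8068)
Perimeter = Σ |v_{i+1} − v_i|:
  edge 1→2: √(-1.5405² + 0.9673²) = 1.8190 (running 1.8190)
  edge 2→3: √(-4.9594² + 1.6064²) = 5.2131 (running 7.0320)
  edge 3→4: √(-1.8736² + -1.0989²) = 2.1720 (running 9.2041)
  edge 4→5: √(-0.9877² + -2.4727²) = 2.6627 (running 11.8668)
  edge 5→6: √(2.7106² + -1.8006²) = 3.2542 (running 15.1209)
  edge 6→7: √(4.4282² + -1.2881²) = 4.6118 (running 19.7327)
  edge 7→1: √(2.2223² + 4.0866²) = 4.6518 (running 24.3845)
Perimeter = 24.3845

Perimeter at t=0.242: 24.3845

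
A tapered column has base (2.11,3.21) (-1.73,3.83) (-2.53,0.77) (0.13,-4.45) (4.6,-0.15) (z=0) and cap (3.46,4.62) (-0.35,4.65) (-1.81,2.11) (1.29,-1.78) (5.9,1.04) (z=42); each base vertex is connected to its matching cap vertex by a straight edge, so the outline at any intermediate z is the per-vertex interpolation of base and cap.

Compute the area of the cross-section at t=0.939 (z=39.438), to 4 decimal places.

Area at t=0.939: 30.9469

Cross-section at t=0.939: each vertex is (1-t)·p0[i] + t·p1[i].
  v1: (1-0.939)·(2.11,3.21) + 0.939·(3.46,4.62) = (3.3777,4.5340)
  v2: (1-0.939)·(-1.73,3.83) + 0.939·(-0.35,4.65) = (-0.4342,4.6000)
  v3: (1-0.939)·(-2.53,0.77) + 0.939·(-1.81,2.11) = (-1.8539,2.0283)
  v4: (1-0.939)·(0.13,-4.45) + 0.939·(1.29,-1.78) = (1.2192,-1.9429)
  v5: (1-0.939)·(4.6,-0.15) + 0.939·(5.9,1.04) = (5.8207,0.9674)
Shoelace sum Σ(x_i·y_{i+1} − x_{i+1}·y_i):
  i=1: 3.3777·4.6000 − -0.4342·4.5340 = +17.5057 (running +17.5057)
  i=2: -0.4342·2.0283 − -1.8539·4.6000 = +7.6474 (running +25.1531)
  i=3: -1.8539·-1.9429 − 1.2192·2.0283 = +1.1290 (running +26.2820)
  i=4: 1.2192·0.9674 − 5.8207·-1.9429 = +12.4884 (running +38.7704)
  i=5: 5.8207·4.5340 − 3.3777·0.9674 = +23.1234 (running +61.8938)
Area = |Σ|/2 = |61.8938|/2 = 30.9469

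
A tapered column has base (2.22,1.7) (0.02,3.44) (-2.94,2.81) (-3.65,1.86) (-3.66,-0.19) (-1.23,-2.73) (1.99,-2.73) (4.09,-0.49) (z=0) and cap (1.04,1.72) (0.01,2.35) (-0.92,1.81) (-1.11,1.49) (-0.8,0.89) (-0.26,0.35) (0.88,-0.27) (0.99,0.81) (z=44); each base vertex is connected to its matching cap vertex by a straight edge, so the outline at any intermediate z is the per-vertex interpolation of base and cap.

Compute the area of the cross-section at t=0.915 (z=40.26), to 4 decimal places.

Cross-section at t=0.915: each vertex is (1-t)·p0[i] + t·p1[i].
  v1: (1-0.915)·(2.22,1.7) + 0.915·(1.04,1.72) = (1.1403,1.7183)
  v2: (1-0.915)·(0.02,3.44) + 0.915·(0.01,2.35) = (0.0108,2.4426)
  v3: (1-0.915)·(-2.94,2.81) + 0.915·(-0.92,1.81) = (-1.0917,1.8950)
  v4: (1-0.915)·(-3.65,1.86) + 0.915·(-1.11,1.49) = (-1.3259,1.5214)
  v5: (1-0.915)·(-3.66,-0.19) + 0.915·(-0.8,0.89) = (-1.0431,0.7982)
  v6: (1-0.915)·(-1.23,-2.73) + 0.915·(-0.26,0.35) = (-0.3424,0.0882)
  v7: (1-0.915)·(1.99,-2.73) + 0.915·(0.88,-0.27) = (0.9743,-0.4791)
  v8: (1-0.915)·(4.09,-0.49) + 0.915·(0.99,0.81) = (1.2535,0.6995)
Shoelace sum Σ(x_i·y_{i+1} − x_{i+1}·y_i):
  i=1: 1.1403·2.4426 − 0.0108·1.7183 = +2.7667 (running +2.7667)
  i=2: 0.0108·1.8950 − -1.0917·2.4426 = +2.6872 (running +5.4539)
  i=3: -1.0917·1.5214 − -1.3259·1.8950 = +0.8516 (running +6.3055)
  i=4: -1.3259·0.7982 − -1.0431·1.5214 = +0.5287 (running +6.8342)
  i=5: -1.0431·0.0882 − -0.3424·0.7982 = +0.1813 (running +7.0156)
  i=6: -0.3424·-0.4791 − 0.9743·0.0882 = +0.0781 (running +7.0937)
  i=7: 0.9743·0.6995 − 1.2535·-0.4791 = +1.2821 (running +8.3758)
  i=8: 1.2535·1.7183 − 1.1403·0.6995 = +1.3562 (running +9.7320)
Area = |Σ|/2 = |9.7320|/2 = 4.8660

Area at t=0.915: 4.8660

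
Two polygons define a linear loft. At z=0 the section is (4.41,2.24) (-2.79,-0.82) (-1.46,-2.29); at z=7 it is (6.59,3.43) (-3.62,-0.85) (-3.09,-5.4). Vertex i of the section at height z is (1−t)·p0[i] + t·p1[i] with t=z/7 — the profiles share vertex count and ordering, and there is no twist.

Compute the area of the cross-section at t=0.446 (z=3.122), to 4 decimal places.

Cross-section at t=0.446: each vertex is (1-t)·p0[i] + t·p1[i].
  v1: (1-0.446)·(4.41,2.24) + 0.446·(6.59,3.43) = (5.3823,2.7707)
  v2: (1-0.446)·(-2.79,-0.82) + 0.446·(-3.62,-0.85) = (-3.1602,-0.8334)
  v3: (1-0.446)·(-1.46,-2.29) + 0.446·(-3.09,-5.4) = (-2.1870,-3.6771)
Shoelace sum Σ(x_i·y_{i+1} − x_{i+1}·y_i):
  i=1: 5.3823·-0.8334 − -3.1602·2.7707 = +4.2706 (running +4.2706)
  i=2: -3.1602·-3.6771 − -2.1870·-0.8334 = +9.7976 (running +14.0681)
  i=3: -2.1870·2.7707 − 5.3823·-3.6771 = +13.7314 (running +27.7996)
Area = |Σ|/2 = |27.7996|/2 = 13.8998

Area at t=0.446: 13.8998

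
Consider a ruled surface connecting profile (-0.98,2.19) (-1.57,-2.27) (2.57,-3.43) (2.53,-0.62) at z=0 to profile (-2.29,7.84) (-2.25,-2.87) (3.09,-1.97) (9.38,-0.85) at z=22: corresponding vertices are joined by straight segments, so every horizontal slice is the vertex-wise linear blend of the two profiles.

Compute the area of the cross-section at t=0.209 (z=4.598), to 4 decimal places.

Area at t=0.209: 21.8239

Cross-section at t=0.209: each vertex is (1-t)·p0[i] + t·p1[i].
  v1: (1-0.209)·(-0.98,2.19) + 0.209·(-2.29,7.84) = (-1.2538,3.3708)
  v2: (1-0.209)·(-1.57,-2.27) + 0.209·(-2.25,-2.87) = (-1.7121,-2.3954)
  v3: (1-0.209)·(2.57,-3.43) + 0.209·(3.09,-1.97) = (2.6787,-3.1249)
  v4: (1-0.209)·(2.53,-0.62) + 0.209·(9.38,-0.85) = (3.9617,-0.6681)
Shoelace sum Σ(x_i·y_{i+1} − x_{i+1}·y_i):
  i=1: -1.2538·-2.3954 − -1.7121·3.3708 = +8.7746 (running +8.7746)
  i=2: -1.7121·-3.1249 − 2.6787·-2.3954 = +11.7666 (running +20.5413)
  i=3: 2.6787·-0.6681 − 3.9617·-3.1249 = +10.5901 (running +31.1313)
  i=4: 3.9617·3.3708 − -1.2538·-0.6681 = +12.5165 (running +43.6478)
Area = |Σ|/2 = |43.6478|/2 = 21.8239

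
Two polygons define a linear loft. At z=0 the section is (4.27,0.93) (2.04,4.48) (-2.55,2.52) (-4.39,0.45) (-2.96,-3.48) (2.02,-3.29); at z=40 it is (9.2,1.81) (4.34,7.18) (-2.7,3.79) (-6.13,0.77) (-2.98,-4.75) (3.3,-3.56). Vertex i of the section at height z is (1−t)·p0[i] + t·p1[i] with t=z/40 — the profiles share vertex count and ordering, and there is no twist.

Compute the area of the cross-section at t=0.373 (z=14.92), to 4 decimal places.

Area at t=0.373: 65.9271

Cross-section at t=0.373: each vertex is (1-t)·p0[i] + t·p1[i].
  v1: (1-0.373)·(4.27,0.93) + 0.373·(9.2,1.81) = (6.1089,1.2582)
  v2: (1-0.373)·(2.04,4.48) + 0.373·(4.34,7.18) = (2.8979,5.4871)
  v3: (1-0.373)·(-2.55,2.52) + 0.373·(-2.7,3.79) = (-2.6059,2.9937)
  v4: (1-0.373)·(-4.39,0.45) + 0.373·(-6.13,0.77) = (-5.0390,0.5694)
  v5: (1-0.373)·(-2.96,-3.48) + 0.373·(-2.98,-4.75) = (-2.9675,-3.9537)
  v6: (1-0.373)·(2.02,-3.29) + 0.373·(3.3,-3.56) = (2.4974,-3.3907)
Shoelace sum Σ(x_i·y_{i+1} − x_{i+1}·y_i):
  i=1: 6.1089·5.4871 − 2.8979·1.2582 = +29.8738 (running +29.8738)
  i=2: 2.8979·2.9937 − -2.6059·5.4871 = +22.9746 (running +52.8484)
  i=3: -2.6059·0.5694 − -5.0390·2.9937 = +13.6016 (running +66.4501)
  i=4: -5.0390·-3.9537 − -2.9675·0.5694 = +21.6124 (running +88.0624)
  i=5: -2.9675·-3.3907 − 2.4974·-3.9537 = +19.9359 (running +107.9984)
  i=6: 2.4974·1.2582 − 6.1089·-3.3907 = +23.8559 (running +131.8542)
Area = |Σ|/2 = |131.8542|/2 = 65.9271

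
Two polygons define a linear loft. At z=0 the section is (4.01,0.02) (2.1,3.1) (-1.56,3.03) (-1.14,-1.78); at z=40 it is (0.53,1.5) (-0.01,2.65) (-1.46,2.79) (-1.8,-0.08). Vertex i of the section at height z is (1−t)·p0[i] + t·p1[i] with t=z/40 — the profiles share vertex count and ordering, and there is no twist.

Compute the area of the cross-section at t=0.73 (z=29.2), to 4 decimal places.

Area at t=0.73: 6.8075

Cross-section at t=0.73: each vertex is (1-t)·p0[i] + t·p1[i].
  v1: (1-0.73)·(4.01,0.02) + 0.73·(0.53,1.5) = (1.4696,1.1004)
  v2: (1-0.73)·(2.1,3.1) + 0.73·(-0.01,2.65) = (0.5597,2.7715)
  v3: (1-0.73)·(-1.56,3.03) + 0.73·(-1.46,2.79) = (-1.4870,2.8548)
  v4: (1-0.73)·(-1.14,-1.78) + 0.73·(-1.8,-0.08) = (-1.6218,-0.5390)
Shoelace sum Σ(x_i·y_{i+1} − x_{i+1}·y_i):
  i=1: 1.4696·2.7715 − 0.5597·1.1004 = +3.4571 (running +3.4571)
  i=2: 0.5597·2.8548 − -1.4870·2.7715 = +5.7191 (running +9.1762)
  i=3: -1.4870·-0.5390 − -1.6218·2.8548 = +5.4314 (running +14.6076)
  i=4: -1.6218·1.1004 − 1.4696·-0.5390 = -0.9925 (running +13.6150)
Area = |Σ|/2 = |13.6150|/2 = 6.8075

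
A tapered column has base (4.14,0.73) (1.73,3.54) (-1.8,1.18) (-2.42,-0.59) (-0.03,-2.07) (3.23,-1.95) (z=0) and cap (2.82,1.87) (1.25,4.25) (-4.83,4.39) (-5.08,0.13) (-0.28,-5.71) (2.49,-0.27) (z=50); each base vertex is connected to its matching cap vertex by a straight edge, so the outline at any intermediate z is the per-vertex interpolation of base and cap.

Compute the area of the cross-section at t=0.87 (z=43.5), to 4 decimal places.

Area at t=0.87: 48.4308

Cross-section at t=0.87: each vertex is (1-t)·p0[i] + t·p1[i].
  v1: (1-0.87)·(4.14,0.73) + 0.87·(2.82,1.87) = (2.9916,1.7218)
  v2: (1-0.87)·(1.73,3.54) + 0.87·(1.25,4.25) = (1.3124,4.1577)
  v3: (1-0.87)·(-1.8,1.18) + 0.87·(-4.83,4.39) = (-4.4361,3.9727)
  v4: (1-0.87)·(-2.42,-0.59) + 0.87·(-5.08,0.13) = (-4.7342,0.0364)
  v5: (1-0.87)·(-0.03,-2.07) + 0.87·(-0.28,-5.71) = (-0.2475,-5.2368)
  v6: (1-0.87)·(3.23,-1.95) + 0.87·(2.49,-0.27) = (2.5862,-0.4884)
Shoelace sum Σ(x_i·y_{i+1} − x_{i+1}·y_i):
  i=1: 2.9916·4.1577 − 1.3124·1.7218 = +10.1785 (running +10.1785)
  i=2: 1.3124·3.9727 − -4.4361·4.1577 = +23.6577 (running +33.8362)
  i=3: -4.4361·0.0364 − -4.7342·3.9727 = +18.6461 (running +52.4823)
  i=4: -4.7342·-5.2368 − -0.2475·0.0364 = +24.8011 (running +77.2834)
  i=5: -0.2475·-0.4884 − 2.5862·-5.2368 = +13.6643 (running +90.9477)
  i=6: 2.5862·1.7218 − 2.9916·-0.4884 = +5.9140 (running +96.8617)
Area = |Σ|/2 = |96.8617|/2 = 48.4308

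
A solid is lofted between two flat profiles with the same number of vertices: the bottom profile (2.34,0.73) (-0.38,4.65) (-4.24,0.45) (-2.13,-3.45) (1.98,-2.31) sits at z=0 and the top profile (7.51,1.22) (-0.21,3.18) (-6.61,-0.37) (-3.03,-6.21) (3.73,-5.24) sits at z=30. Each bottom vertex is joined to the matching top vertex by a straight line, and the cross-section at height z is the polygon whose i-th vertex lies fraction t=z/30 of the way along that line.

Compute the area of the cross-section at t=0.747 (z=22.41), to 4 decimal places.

Area at t=0.747: 69.2984

Cross-section at t=0.747: each vertex is (1-t)·p0[i] + t·p1[i].
  v1: (1-0.747)·(2.34,0.73) + 0.747·(7.51,1.22) = (6.2020,1.0960)
  v2: (1-0.747)·(-0.38,4.65) + 0.747·(-0.21,3.18) = (-0.2530,3.5519)
  v3: (1-0.747)·(-4.24,0.45) + 0.747·(-6.61,-0.37) = (-6.0104,-0.1625)
  v4: (1-0.747)·(-2.13,-3.45) + 0.747·(-3.03,-6.21) = (-2.8023,-5.5117)
  v5: (1-0.747)·(1.98,-2.31) + 0.747·(3.73,-5.24) = (3.2872,-4.4987)
Shoelace sum Σ(x_i·y_{i+1} − x_{i+1}·y_i):
  i=1: 6.2020·3.5519 − -0.2530·1.0960 = +22.3062 (running +22.3062)
  i=2: -0.2530·-0.1625 − -6.0104·3.5519 = +21.3895 (running +43.6957)
  i=3: -6.0104·-5.5117 − -2.8023·-0.1625 = +32.6721 (running +76.3678)
  i=4: -2.8023·-4.4987 − 3.2872·-5.5117 = +30.7251 (running +107.0929)
  i=5: 3.2872·1.0960 − 6.2020·-4.4987 = +31.5039 (running +138.5968)
Area = |Σ|/2 = |138.5968|/2 = 69.2984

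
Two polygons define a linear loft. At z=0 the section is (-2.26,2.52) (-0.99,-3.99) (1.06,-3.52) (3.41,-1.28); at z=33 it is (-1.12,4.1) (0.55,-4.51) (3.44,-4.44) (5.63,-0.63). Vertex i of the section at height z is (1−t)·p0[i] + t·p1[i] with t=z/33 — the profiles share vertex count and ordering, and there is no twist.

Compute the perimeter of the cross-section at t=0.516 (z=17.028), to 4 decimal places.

Cross-section at t=0.516: each vertex is (1-t)·p0[i] + t·p1[i].
  v1: (1-0.516)·(-2.26,2.52) + 0.516·(-1.12,4.1) = (-1.6718,3.3353)
  v2: (1-0.516)·(-0.99,-3.99) + 0.516·(0.55,-4.51) = (-0.1954,-4.2583)
  v3: (1-0.516)·(1.06,-3.52) + 0.516·(3.44,-4.44) = (2.2881,-3.9947)
  v4: (1-0.516)·(3.41,-1.28) + 0.516·(5.63,-0.63) = (4.5555,-0.9446)
Perimeter = Σ |v_{i+1} − v_i|:
  edge 1→2: √(1.4764² + -7.5936²) = 7.7358 (running 7.7358)
  edge 2→3: √(2.4834² + 0.2636²) = 2.4974 (running 10.2332)
  edge 3→4: √(2.2674² + 3.0501²) = 3.8006 (running 14.0338)
  edge 4→1: √(-6.2273² + 4.2799²) = 7.5562 (running 21.5900)
Perimeter = 21.5900

Perimeter at t=0.516: 21.5900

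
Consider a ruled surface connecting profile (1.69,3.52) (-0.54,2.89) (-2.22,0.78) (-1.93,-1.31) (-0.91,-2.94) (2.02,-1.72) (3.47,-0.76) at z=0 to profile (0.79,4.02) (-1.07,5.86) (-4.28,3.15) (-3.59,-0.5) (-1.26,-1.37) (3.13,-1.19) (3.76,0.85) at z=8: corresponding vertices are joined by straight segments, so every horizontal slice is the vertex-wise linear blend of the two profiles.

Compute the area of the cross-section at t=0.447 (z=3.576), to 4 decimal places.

Cross-section at t=0.447: each vertex is (1-t)·p0[i] + t·p1[i].
  v1: (1-0.447)·(1.69,3.52) + 0.447·(0.79,4.02) = (1.2877,3.7435)
  v2: (1-0.447)·(-0.54,2.89) + 0.447·(-1.07,5.86) = (-0.7769,4.2176)
  v3: (1-0.447)·(-2.22,0.78) + 0.447·(-4.28,3.15) = (-3.1408,1.8394)
  v4: (1-0.447)·(-1.93,-1.31) + 0.447·(-3.59,-0.5) = (-2.6720,-0.9479)
  v5: (1-0.447)·(-0.91,-2.94) + 0.447·(-1.26,-1.37) = (-1.0665,-2.2382)
  v6: (1-0.447)·(2.02,-1.72) + 0.447·(3.13,-1.19) = (2.5162,-1.4831)
  v7: (1-0.447)·(3.47,-0.76) + 0.447·(3.76,0.85) = (3.5996,-0.0403)
Shoelace sum Σ(x_i·y_{i+1} − x_{i+1}·y_i):
  i=1: 1.2877·4.2176 − -0.7769·3.7435 = +8.3394 (running +8.3394)
  i=2: -0.7769·1.8394 − -3.1408·4.2176 = +11.8177 (running +20.1570)
  i=3: -3.1408·-0.9479 − -2.6720·1.8394 = +7.8922 (running +28.0492)
  i=4: -2.6720·-2.2382 − -1.0665·-0.9479 = +4.9696 (running +33.0188)
  i=5: -1.0665·-1.4831 − 2.5162·-2.2382 = +7.2134 (running +40.2321)
  i=6: 2.5162·-0.0403 − 3.5996·-1.4831 = +5.2371 (running +45.4692)
  i=7: 3.5996·3.7435 − 1.2877·-0.0403 = +13.5271 (running +58.9964)
Area = |Σ|/2 = |58.9964|/2 = 29.4982

Area at t=0.447: 29.4982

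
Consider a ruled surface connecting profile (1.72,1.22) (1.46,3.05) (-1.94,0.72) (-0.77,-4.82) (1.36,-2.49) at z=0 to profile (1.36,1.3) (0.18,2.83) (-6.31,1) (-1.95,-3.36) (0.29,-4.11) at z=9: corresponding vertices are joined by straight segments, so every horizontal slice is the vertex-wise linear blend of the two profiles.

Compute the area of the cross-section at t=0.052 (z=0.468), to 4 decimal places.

Area at t=0.052: 18.1346

Cross-section at t=0.052: each vertex is (1-t)·p0[i] + t·p1[i].
  v1: (1-0.052)·(1.72,1.22) + 0.052·(1.36,1.3) = (1.7013,1.2242)
  v2: (1-0.052)·(1.46,3.05) + 0.052·(0.18,2.83) = (1.3934,3.0386)
  v3: (1-0.052)·(-1.94,0.72) + 0.052·(-6.31,1) = (-2.1672,0.7346)
  v4: (1-0.052)·(-0.77,-4.82) + 0.052·(-1.95,-3.36) = (-0.8314,-4.7441)
  v5: (1-0.052)·(1.36,-2.49) + 0.052·(0.29,-4.11) = (1.3044,-2.5742)
Shoelace sum Σ(x_i·y_{i+1} − x_{i+1}·y_i):
  i=1: 1.7013·3.0386 − 1.3934·1.2242 = +3.4636 (running +3.4636)
  i=2: 1.3934·0.7346 − -2.1672·3.0386 = +7.6089 (running +11.0725)
  i=3: -2.1672·-4.7441 − -0.8314·0.7346 = +10.8922 (running +21.9647)
  i=4: -0.8314·-2.5742 − 1.3044·-4.7441 = +8.3281 (running +30.2929)
  i=5: 1.3044·1.2242 − 1.7013·-2.5742 = +5.9762 (running +36.2691)
Area = |Σ|/2 = |36.2691|/2 = 18.1346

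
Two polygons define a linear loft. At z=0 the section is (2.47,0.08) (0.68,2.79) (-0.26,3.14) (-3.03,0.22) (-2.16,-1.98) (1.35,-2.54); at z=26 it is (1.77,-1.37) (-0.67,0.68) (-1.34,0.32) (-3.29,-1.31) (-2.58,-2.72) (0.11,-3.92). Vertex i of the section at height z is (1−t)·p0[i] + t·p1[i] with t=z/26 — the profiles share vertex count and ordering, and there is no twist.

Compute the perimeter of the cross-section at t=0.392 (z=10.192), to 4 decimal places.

Cross-section at t=0.392: each vertex is (1-t)·p0[i] + t·p1[i].
  v1: (1-0.392)·(2.47,0.08) + 0.392·(1.77,-1.37) = (2.1956,-0.4884)
  v2: (1-0.392)·(0.68,2.79) + 0.392·(-0.67,0.68) = (0.1508,1.9629)
  v3: (1-0.392)·(-0.26,3.14) + 0.392·(-1.34,0.32) = (-0.6834,2.0346)
  v4: (1-0.392)·(-3.03,0.22) + 0.392·(-3.29,-1.31) = (-3.1319,-0.3798)
  v5: (1-0.392)·(-2.16,-1.98) + 0.392·(-2.58,-2.72) = (-2.3246,-2.2701)
  v6: (1-0.392)·(1.35,-2.54) + 0.392·(0.11,-3.92) = (0.8639,-3.0810)
Perimeter = Σ |v_{i+1} − v_i|:
  edge 1→2: √(-2.0448² + 2.4513²) = 3.1922 (running 3.1922)
  edge 2→3: √(-0.8342² + 0.0717²) = 0.8372 (running 4.0294)
  edge 3→4: √(-2.4486² + -2.4143²) = 3.4387 (running 7.4681)
  edge 4→5: √(0.8073² + -1.8903²) = 2.0555 (running 9.5236)
  edge 5→6: √(3.1886² + -0.8109²) = 3.2901 (running 12.8136)
  edge 6→1: √(1.3317² + 2.5926²) = 2.9146 (running 15.7282)
Perimeter = 15.7282

Perimeter at t=0.392: 15.7282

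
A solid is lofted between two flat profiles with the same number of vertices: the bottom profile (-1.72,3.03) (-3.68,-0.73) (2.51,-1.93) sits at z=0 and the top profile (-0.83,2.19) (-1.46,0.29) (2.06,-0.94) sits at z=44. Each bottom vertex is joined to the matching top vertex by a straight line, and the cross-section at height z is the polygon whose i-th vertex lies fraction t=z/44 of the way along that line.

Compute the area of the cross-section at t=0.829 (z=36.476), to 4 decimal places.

Area at t=0.829: 4.9353

Cross-section at t=0.829: each vertex is (1-t)·p0[i] + t·p1[i].
  v1: (1-0.829)·(-1.72,3.03) + 0.829·(-0.83,2.19) = (-0.9822,2.3336)
  v2: (1-0.829)·(-3.68,-0.73) + 0.829·(-1.46,0.29) = (-1.8396,0.1156)
  v3: (1-0.829)·(2.51,-1.93) + 0.829·(2.06,-0.94) = (2.1370,-1.1093)
Shoelace sum Σ(x_i·y_{i+1} − x_{i+1}·y_i):
  i=1: -0.9822·0.1156 − -1.8396·2.3336 = +4.1795 (running +4.1795)
  i=2: -1.8396·-1.1093 − 2.1370·0.1156 = +1.7937 (running +5.9732)
  i=3: 2.1370·2.3336 − -0.9822·-1.1093 = +3.8973 (running +9.8705)
Area = |Σ|/2 = |9.8705|/2 = 4.9353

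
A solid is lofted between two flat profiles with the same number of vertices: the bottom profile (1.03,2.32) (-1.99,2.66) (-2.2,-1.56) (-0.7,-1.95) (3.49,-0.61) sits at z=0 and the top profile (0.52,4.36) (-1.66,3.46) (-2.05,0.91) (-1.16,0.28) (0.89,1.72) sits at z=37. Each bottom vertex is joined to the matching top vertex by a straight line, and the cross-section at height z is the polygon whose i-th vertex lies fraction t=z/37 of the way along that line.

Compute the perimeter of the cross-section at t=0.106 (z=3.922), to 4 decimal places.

Perimeter at t=0.106: 16.3319

Cross-section at t=0.106: each vertex is (1-t)·p0[i] + t·p1[i].
  v1: (1-0.106)·(1.03,2.32) + 0.106·(0.52,4.36) = (0.9759,2.5362)
  v2: (1-0.106)·(-1.99,2.66) + 0.106·(-1.66,3.46) = (-1.9550,2.7448)
  v3: (1-0.106)·(-2.2,-1.56) + 0.106·(-2.05,0.91) = (-2.1841,-1.2982)
  v4: (1-0.106)·(-0.7,-1.95) + 0.106·(-1.16,0.28) = (-0.7488,-1.7136)
  v5: (1-0.106)·(3.49,-0.61) + 0.106·(0.89,1.72) = (3.2144,-0.3630)
Perimeter = Σ |v_{i+1} − v_i|:
  edge 1→2: √(-2.9310² + 0.2086²) = 2.9384 (running 2.9384)
  edge 2→3: √(-0.2291² + -4.0430²) = 4.0495 (running 6.9878)
  edge 3→4: √(1.4353² + -0.4154²) = 1.4943 (running 8.4821)
  edge 4→5: √(3.9632² + 1.3506²) = 4.1870 (running 12.6691)
  edge 5→1: √(-2.2385² + 2.8993²) = 3.6628 (running 16.3319)
Perimeter = 16.3319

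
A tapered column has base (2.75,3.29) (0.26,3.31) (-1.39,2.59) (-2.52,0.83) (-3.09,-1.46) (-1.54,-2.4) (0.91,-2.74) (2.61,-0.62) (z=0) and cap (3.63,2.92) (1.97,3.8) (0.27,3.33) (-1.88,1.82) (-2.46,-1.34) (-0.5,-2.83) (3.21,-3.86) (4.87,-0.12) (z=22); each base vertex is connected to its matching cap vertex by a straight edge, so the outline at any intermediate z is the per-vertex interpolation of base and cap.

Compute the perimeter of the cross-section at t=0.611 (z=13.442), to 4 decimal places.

Cross-section at t=0.611: each vertex is (1-t)·p0[i] + t·p1[i].
  v1: (1-0.611)·(2.75,3.29) + 0.611·(3.63,2.92) = (3.2877,3.0639)
  v2: (1-0.611)·(0.26,3.31) + 0.611·(1.97,3.8) = (1.3048,3.6094)
  v3: (1-0.611)·(-1.39,2.59) + 0.611·(0.27,3.33) = (-0.3757,3.0421)
  v4: (1-0.611)·(-2.52,0.83) + 0.611·(-1.88,1.82) = (-2.1290,1.4349)
  v5: (1-0.611)·(-3.09,-1.46) + 0.611·(-2.46,-1.34) = (-2.7051,-1.3867)
  v6: (1-0.611)·(-1.54,-2.4) + 0.611·(-0.5,-2.83) = (-0.9046,-2.6627)
  v7: (1-0.611)·(0.91,-2.74) + 0.611·(3.21,-3.86) = (2.3153,-3.4243)
  v8: (1-0.611)·(2.61,-0.62) + 0.611·(4.87,-0.12) = (3.9909,-0.3145)
Perimeter = Σ |v_{i+1} − v_i|:
  edge 1→2: √(-1.9829² + 0.5455²) = 2.0565 (running 2.0565)
  edge 2→3: √(-1.6805² + -0.5672²) = 1.7737 (running 3.8302)
  edge 3→4: √(-1.7532² + -1.6072²) = 2.3785 (running 6.2087)
  edge 4→5: √(-0.5761² + -2.8216²) = 2.8798 (running 9.0885)
  edge 5→6: √(1.8005² + -1.2760²) = 2.2068 (running 11.2953)
  edge 6→7: √(3.2199² + -0.7616²) = 3.3087 (running 14.6040)
  edge 7→8: √(1.6756² + 3.1098²) = 3.5325 (running 18.1365)
  edge 8→1: √(-0.7032² + 3.3784²) = 3.4508 (running 21.5873)
Perimeter = 21.5873

Perimeter at t=0.611: 21.5873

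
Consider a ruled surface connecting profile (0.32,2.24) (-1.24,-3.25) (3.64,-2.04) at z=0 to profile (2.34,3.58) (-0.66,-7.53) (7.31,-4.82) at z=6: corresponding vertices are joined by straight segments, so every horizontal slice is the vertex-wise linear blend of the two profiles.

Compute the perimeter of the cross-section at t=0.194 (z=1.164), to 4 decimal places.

Perimeter at t=0.194: 18.7628

Cross-section at t=0.194: each vertex is (1-t)·p0[i] + t·p1[i].
  v1: (1-0.194)·(0.32,2.24) + 0.194·(2.34,3.58) = (0.7119,2.5000)
  v2: (1-0.194)·(-1.24,-3.25) + 0.194·(-0.66,-7.53) = (-1.1275,-4.0803)
  v3: (1-0.194)·(3.64,-2.04) + 0.194·(7.31,-4.82) = (4.3520,-2.5793)
Perimeter = Σ |v_{i+1} − v_i|:
  edge 1→2: √(-1.8394² + -6.5803²) = 6.8325 (running 6.8325)
  edge 2→3: √(5.4795² + 1.5010²) = 5.6813 (running 12.5138)
  edge 3→1: √(-3.6401² + 5.0793²) = 6.2490 (running 18.7628)
Perimeter = 18.7628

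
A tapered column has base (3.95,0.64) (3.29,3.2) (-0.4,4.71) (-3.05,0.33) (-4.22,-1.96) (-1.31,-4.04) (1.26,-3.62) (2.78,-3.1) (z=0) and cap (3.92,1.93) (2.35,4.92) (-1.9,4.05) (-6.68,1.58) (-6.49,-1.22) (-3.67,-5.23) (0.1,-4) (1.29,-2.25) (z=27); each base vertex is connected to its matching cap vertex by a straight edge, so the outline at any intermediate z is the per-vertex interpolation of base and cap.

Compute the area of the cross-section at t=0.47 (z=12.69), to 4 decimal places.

Cross-section at t=0.47: each vertex is (1-t)·p0[i] + t·p1[i].
  v1: (1-0.47)·(3.95,0.64) + 0.47·(3.92,1.93) = (3.9359,1.2463)
  v2: (1-0.47)·(3.29,3.2) + 0.47·(2.35,4.92) = (2.8482,4.0084)
  v3: (1-0.47)·(-0.4,4.71) + 0.47·(-1.9,4.05) = (-1.1050,4.3998)
  v4: (1-0.47)·(-3.05,0.33) + 0.47·(-6.68,1.58) = (-4.7561,0.9175)
  v5: (1-0.47)·(-4.22,-1.96) + 0.47·(-6.49,-1.22) = (-5.2869,-1.6122)
  v6: (1-0.47)·(-1.31,-4.04) + 0.47·(-3.67,-5.23) = (-2.4192,-4.5993)
  v7: (1-0.47)·(1.26,-3.62) + 0.47·(0.1,-4) = (0.7148,-3.7986)
  v8: (1-0.47)·(2.78,-3.1) + 0.47·(1.29,-2.25) = (2.0797,-2.7005)
Shoelace sum Σ(x_i·y_{i+1} − x_{i+1}·y_i):
  i=1: 3.9359·4.0084 − 2.8482·1.2463 = +12.2269 (running +12.2269)
  i=2: 2.8482·4.3998 − -1.1050·4.0084 = +16.9608 (running +29.1877)
  i=3: -1.1050·0.9175 − -4.7561·4.3998 = +19.9121 (running +49.0998)
  i=4: -4.7561·-1.6122 − -5.2869·0.9175 = +12.5185 (running +61.6183)
  i=5: -5.2869·-4.5993 − -2.4192·-1.6122 = +20.4158 (running +82.0341)
  i=6: -2.4192·-3.7986 − 0.7148·-4.5993 = +12.4772 (running +94.5113)
  i=7: 0.7148·-2.7005 − 2.0797·-3.7986 = +5.9696 (running +100.4809)
  i=8: 2.0797·1.2463 − 3.9359·-2.7005 = +13.2208 (running +113.7017)
Area = |Σ|/2 = |113.7017|/2 = 56.8509

Area at t=0.47: 56.8509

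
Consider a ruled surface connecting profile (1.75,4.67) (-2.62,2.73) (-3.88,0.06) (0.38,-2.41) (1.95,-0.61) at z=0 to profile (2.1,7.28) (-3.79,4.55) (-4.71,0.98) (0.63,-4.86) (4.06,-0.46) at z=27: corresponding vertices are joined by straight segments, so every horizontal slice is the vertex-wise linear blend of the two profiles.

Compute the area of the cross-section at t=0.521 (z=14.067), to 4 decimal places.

Area at t=0.521: 43.3541

Cross-section at t=0.521: each vertex is (1-t)·p0[i] + t·p1[i].
  v1: (1-0.521)·(1.75,4.67) + 0.521·(2.1,7.28) = (1.9324,6.0298)
  v2: (1-0.521)·(-2.62,2.73) + 0.521·(-3.79,4.55) = (-3.2296,3.6782)
  v3: (1-0.521)·(-3.88,0.06) + 0.521·(-4.71,0.98) = (-4.3124,0.5393)
  v4: (1-0.521)·(0.38,-2.41) + 0.521·(0.63,-4.86) = (0.5102,-3.6865)
  v5: (1-0.521)·(1.95,-0.61) + 0.521·(4.06,-0.46) = (3.0493,-0.5319)
Shoelace sum Σ(x_i·y_{i+1} − x_{i+1}·y_i):
  i=1: 1.9324·3.6782 − -3.2296·6.0298 = +26.5813 (running +26.5813)
  i=2: -3.2296·0.5393 − -4.3124·3.6782 = +14.1203 (running +40.7016)
  i=3: -4.3124·-3.6865 − 0.5102·0.5393 = +15.6224 (running +56.3240)
  i=4: 0.5102·-0.5319 − 3.0493·-3.6865 = +10.9698 (running +67.2937)
  i=5: 3.0493·6.0298 − 1.9324·-0.5319 = +19.4145 (running +86.7082)
Area = |Σ|/2 = |86.7082|/2 = 43.3541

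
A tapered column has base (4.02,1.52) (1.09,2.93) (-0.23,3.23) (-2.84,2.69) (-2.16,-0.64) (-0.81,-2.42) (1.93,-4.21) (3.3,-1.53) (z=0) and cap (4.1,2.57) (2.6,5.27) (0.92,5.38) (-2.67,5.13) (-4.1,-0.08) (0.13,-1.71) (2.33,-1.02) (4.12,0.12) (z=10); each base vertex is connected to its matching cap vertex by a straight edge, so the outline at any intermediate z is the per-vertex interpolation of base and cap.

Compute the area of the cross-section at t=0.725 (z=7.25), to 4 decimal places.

Cross-section at t=0.725: each vertex is (1-t)·p0[i] + t·p1[i].
  v1: (1-0.725)·(4.02,1.52) + 0.725·(4.1,2.57) = (4.0780,2.2812)
  v2: (1-0.725)·(1.09,2.93) + 0.725·(2.6,5.27) = (2.1848,4.6265)
  v3: (1-0.725)·(-0.23,3.23) + 0.725·(0.92,5.38) = (0.6038,4.7887)
  v4: (1-0.725)·(-2.84,2.69) + 0.725·(-2.67,5.13) = (-2.7167,4.4590)
  v5: (1-0.725)·(-2.16,-0.64) + 0.725·(-4.1,-0.08) = (-3.5665,-0.2340)
  v6: (1-0.725)·(-0.81,-2.42) + 0.725·(0.13,-1.71) = (-0.1285,-1.9052)
  v7: (1-0.725)·(1.93,-4.21) + 0.725·(2.33,-1.02) = (2.2200,-1.8973)
  v8: (1-0.725)·(3.3,-1.53) + 0.725·(4.12,0.12) = (3.8945,-0.3338)
Shoelace sum Σ(x_i·y_{i+1} − x_{i+1}·y_i):
  i=1: 4.0780·4.6265 − 2.1848·2.2812 = +13.8829 (running +13.8829)
  i=2: 2.1848·4.7887 − 0.6038·4.6265 = +7.6690 (running +21.5519)
  i=3: 0.6038·4.4590 − -2.7167·4.7887 = +15.7020 (running +37.2538)
  i=4: -2.7167·-0.2340 − -3.5665·4.4590 = +16.5387 (running +53.7926)
  i=5: -3.5665·-1.9052 − -0.1285·-0.2340 = +6.7650 (running +60.5576)
  i=6: -0.1285·-1.8973 − 2.2200·-1.9052 = +4.4735 (running +65.0310)
  i=7: 2.2200·-0.3338 − 3.8945·-1.8973 = +6.6479 (running +71.6790)
  i=8: 3.8945·2.2812 − 4.0780·-0.3338 = +10.2454 (running +81.9243)
Area = |Σ|/2 = |81.9243|/2 = 40.9622

Area at t=0.725: 40.9622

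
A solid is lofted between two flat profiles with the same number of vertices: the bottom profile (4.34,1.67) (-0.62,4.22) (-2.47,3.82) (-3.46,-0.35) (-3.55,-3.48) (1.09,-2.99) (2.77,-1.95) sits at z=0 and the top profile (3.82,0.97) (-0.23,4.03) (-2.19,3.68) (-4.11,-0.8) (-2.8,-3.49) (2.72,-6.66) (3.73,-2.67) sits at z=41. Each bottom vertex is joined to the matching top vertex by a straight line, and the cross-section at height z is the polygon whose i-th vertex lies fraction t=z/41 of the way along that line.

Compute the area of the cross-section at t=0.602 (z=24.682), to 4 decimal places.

Cross-section at t=0.602: each vertex is (1-t)·p0[i] + t·p1[i].
  v1: (1-0.602)·(4.34,1.67) + 0.602·(3.82,0.97) = (4.0270,1.2486)
  v2: (1-0.602)·(-0.62,4.22) + 0.602·(-0.23,4.03) = (-0.3852,4.1056)
  v3: (1-0.602)·(-2.47,3.82) + 0.602·(-2.19,3.68) = (-2.3014,3.7357)
  v4: (1-0.602)·(-3.46,-0.35) + 0.602·(-4.11,-0.8) = (-3.8513,-0.6209)
  v5: (1-0.602)·(-3.55,-3.48) + 0.602·(-2.8,-3.49) = (-3.0985,-3.4860)
  v6: (1-0.602)·(1.09,-2.99) + 0.602·(2.72,-6.66) = (2.0713,-5.1993)
  v7: (1-0.602)·(2.77,-1.95) + 0.602·(3.73,-2.67) = (3.3479,-2.3834)
Shoelace sum Σ(x_i·y_{i+1} − x_{i+1}·y_i):
  i=1: 4.0270·4.1056 − -0.3852·1.2486 = +17.0142 (running +17.0142)
  i=2: -0.3852·3.7357 − -2.3014·4.1056 = +8.0098 (running +25.0239)
  i=3: -2.3014·-0.6209 − -3.8513·3.7357 = +15.8163 (running +40.8403)
  i=4: -3.8513·-3.4860 − -3.0985·-0.6209 = +11.5019 (running +52.3421)
  i=5: -3.0985·-5.1993 − 2.0713·-3.4860 = +23.3306 (running +75.6727)
  i=6: 2.0713·-2.3834 − 3.3479·-5.1993 = +12.4703 (running +88.1430)
  i=7: 3.3479·1.2486 − 4.0270·-2.3834 = +13.7782 (running +101.9212)
Area = |Σ|/2 = |101.9212|/2 = 50.9606

Area at t=0.602: 50.9606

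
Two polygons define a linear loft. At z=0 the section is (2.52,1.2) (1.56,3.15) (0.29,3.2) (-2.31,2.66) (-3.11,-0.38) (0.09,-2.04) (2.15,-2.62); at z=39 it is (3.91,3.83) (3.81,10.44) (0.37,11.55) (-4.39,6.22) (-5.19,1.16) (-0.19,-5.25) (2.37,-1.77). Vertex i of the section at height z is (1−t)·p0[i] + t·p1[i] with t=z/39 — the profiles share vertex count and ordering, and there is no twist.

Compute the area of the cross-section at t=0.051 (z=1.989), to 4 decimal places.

Cross-section at t=0.051: each vertex is (1-t)·p0[i] + t·p1[i].
  v1: (1-0.051)·(2.52,1.2) + 0.051·(3.91,3.83) = (2.5909,1.3341)
  v2: (1-0.051)·(1.56,3.15) + 0.051·(3.81,10.44) = (1.6747,3.5218)
  v3: (1-0.051)·(0.29,3.2) + 0.051·(0.37,11.55) = (0.2941,3.6258)
  v4: (1-0.051)·(-2.31,2.66) + 0.051·(-4.39,6.22) = (-2.4161,2.8416)
  v5: (1-0.051)·(-3.11,-0.38) + 0.051·(-5.19,1.16) = (-3.2161,-0.3015)
  v6: (1-0.051)·(0.09,-2.04) + 0.051·(-0.19,-5.25) = (0.0757,-2.2037)
  v7: (1-0.051)·(2.15,-2.62) + 0.051·(2.37,-1.77) = (2.1612,-2.5766)
Shoelace sum Σ(x_i·y_{i+1} − x_{i+1}·y_i):
  i=1: 2.5909·3.5218 − 1.6747·1.3341 = +6.8902 (running +6.8902)
  i=2: 1.6747·3.6258 − 0.2941·3.5218 = +5.0367 (running +11.9269)
  i=3: 0.2941·2.8416 − -2.4161·3.6258 = +9.5960 (running +21.5229)
  i=4: -2.4161·-0.3015 − -3.2161·2.8416 = +9.8670 (running +31.3900)
  i=5: -3.2161·-2.2037 − 0.0757·-0.3015 = +7.1101 (running +38.5001)
  i=6: 0.0757·-2.5766 − 2.1612·-2.2037 = +4.5676 (running +43.0677)
  i=7: 2.1612·1.3341 − 2.5909·-2.5766 = +9.5592 (running +52.6269)
Area = |Σ|/2 = |52.6269|/2 = 26.3134

Area at t=0.051: 26.3134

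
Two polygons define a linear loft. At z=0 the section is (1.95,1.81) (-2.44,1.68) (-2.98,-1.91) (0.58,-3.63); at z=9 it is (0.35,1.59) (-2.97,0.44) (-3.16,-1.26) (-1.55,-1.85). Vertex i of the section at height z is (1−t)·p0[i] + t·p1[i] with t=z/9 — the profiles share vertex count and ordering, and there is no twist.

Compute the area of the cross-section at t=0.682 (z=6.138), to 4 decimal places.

Cross-section at t=0.682: each vertex is (1-t)·p0[i] + t·p1[i].
  v1: (1-0.682)·(1.95,1.81) + 0.682·(0.35,1.59) = (0.8588,1.6600)
  v2: (1-0.682)·(-2.44,1.68) + 0.682·(-2.97,0.44) = (-2.8015,0.8343)
  v3: (1-0.682)·(-2.98,-1.91) + 0.682·(-3.16,-1.26) = (-3.1028,-1.4667)
  v4: (1-0.682)·(0.58,-3.63) + 0.682·(-1.55,-1.85) = (-0.8727,-2.4160)
Shoelace sum Σ(x_i·y_{i+1} − x_{i+1}·y_i):
  i=1: 0.8588·0.8343 − -2.8015·1.6600 = +5.3668 (running +5.3668)
  i=2: -2.8015·-1.4667 − -3.1028·0.8343 = +6.6976 (running +12.0644)
  i=3: -3.1028·-2.4160 − -0.8727·-1.4667 = +6.2165 (running +18.2809)
  i=4: -0.8727·1.6600 − 0.8588·-2.4160 = +0.6263 (running +18.9072)
Area = |Σ|/2 = |18.9072|/2 = 9.4536

Area at t=0.682: 9.4536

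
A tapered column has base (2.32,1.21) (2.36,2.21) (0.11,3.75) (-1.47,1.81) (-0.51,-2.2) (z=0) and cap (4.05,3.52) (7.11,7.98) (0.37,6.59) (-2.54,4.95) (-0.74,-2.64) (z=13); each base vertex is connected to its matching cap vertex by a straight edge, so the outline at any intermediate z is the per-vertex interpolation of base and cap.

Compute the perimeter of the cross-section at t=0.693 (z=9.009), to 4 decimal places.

Perimeter at t=0.693: 25.8776

Cross-section at t=0.693: each vertex is (1-t)·p0[i] + t·p1[i].
  v1: (1-0.693)·(2.32,1.21) + 0.693·(4.05,3.52) = (3.5189,2.8108)
  v2: (1-0.693)·(2.36,2.21) + 0.693·(7.11,7.98) = (5.6517,6.2086)
  v3: (1-0.693)·(0.11,3.75) + 0.693·(0.37,6.59) = (0.2902,5.7181)
  v4: (1-0.693)·(-1.47,1.81) + 0.693·(-2.54,4.95) = (-2.2115,3.9860)
  v5: (1-0.693)·(-0.51,-2.2) + 0.693·(-0.74,-2.64) = (-0.6694,-2.5049)
Perimeter = Σ |v_{i+1} − v_i|:
  edge 1→2: √(2.1329² + 3.3978²) = 4.0117 (running 4.0117)
  edge 2→3: √(-5.3616² + -0.4905²) = 5.3840 (running 9.3957)
  edge 3→4: √(-2.5017² + -1.7321²) = 3.0428 (running 12.4385)
  edge 4→5: √(1.5421² + -6.4909²) = 6.6716 (running 19.1101)
  edge 5→1: √(4.1883² + 5.3157²) = 6.7675 (running 25.8776)
Perimeter = 25.8776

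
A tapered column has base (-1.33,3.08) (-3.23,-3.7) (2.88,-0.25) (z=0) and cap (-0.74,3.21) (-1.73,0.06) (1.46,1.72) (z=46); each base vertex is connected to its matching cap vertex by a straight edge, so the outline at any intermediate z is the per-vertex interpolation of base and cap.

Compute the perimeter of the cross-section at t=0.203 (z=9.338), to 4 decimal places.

Perimeter at t=0.203: 17.4200

Cross-section at t=0.203: each vertex is (1-t)·p0[i] + t·p1[i].
  v1: (1-0.203)·(-1.33,3.08) + 0.203·(-0.74,3.21) = (-1.2102,3.1064)
  v2: (1-0.203)·(-3.23,-3.7) + 0.203·(-1.73,0.06) = (-2.9255,-2.9367)
  v3: (1-0.203)·(2.88,-0.25) + 0.203·(1.46,1.72) = (2.5917,0.1499)
Perimeter = Σ |v_{i+1} − v_i|:
  edge 1→2: √(-1.7153² + -6.0431²) = 6.2818 (running 6.2818)
  edge 2→3: √(5.5172² + 3.0866²) = 6.3220 (running 12.6038)
  edge 3→1: √(-3.8020² + 2.9565²) = 4.8162 (running 17.4200)
Perimeter = 17.4200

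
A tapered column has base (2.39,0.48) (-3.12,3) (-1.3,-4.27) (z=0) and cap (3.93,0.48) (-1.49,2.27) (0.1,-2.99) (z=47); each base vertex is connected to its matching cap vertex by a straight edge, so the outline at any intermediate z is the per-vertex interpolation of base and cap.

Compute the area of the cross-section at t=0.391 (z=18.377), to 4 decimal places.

Cross-section at t=0.391: each vertex is (1-t)·p0[i] + t·p1[i].
  v1: (1-0.391)·(2.39,0.48) + 0.391·(3.93,0.48) = (2.9921,0.4800)
  v2: (1-0.391)·(-3.12,3) + 0.391·(-1.49,2.27) = (-2.4827,2.7146)
  v3: (1-0.391)·(-1.3,-4.27) + 0.391·(0.1,-2.99) = (-0.7526,-3.7695)
Shoelace sum Σ(x_i·y_{i+1} − x_{i+1}·y_i):
  i=1: 2.9921·2.7146 − -2.4827·0.4800 = +9.3141 (running +9.3141)
  i=2: -2.4827·-3.7695 − -0.7526·2.7146 = +11.4015 (running +20.7155)
  i=3: -0.7526·0.4800 − 2.9921·-3.7695 = +10.9177 (running +31.6332)
Area = |Σ|/2 = |31.6332|/2 = 15.8166

Area at t=0.391: 15.8166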